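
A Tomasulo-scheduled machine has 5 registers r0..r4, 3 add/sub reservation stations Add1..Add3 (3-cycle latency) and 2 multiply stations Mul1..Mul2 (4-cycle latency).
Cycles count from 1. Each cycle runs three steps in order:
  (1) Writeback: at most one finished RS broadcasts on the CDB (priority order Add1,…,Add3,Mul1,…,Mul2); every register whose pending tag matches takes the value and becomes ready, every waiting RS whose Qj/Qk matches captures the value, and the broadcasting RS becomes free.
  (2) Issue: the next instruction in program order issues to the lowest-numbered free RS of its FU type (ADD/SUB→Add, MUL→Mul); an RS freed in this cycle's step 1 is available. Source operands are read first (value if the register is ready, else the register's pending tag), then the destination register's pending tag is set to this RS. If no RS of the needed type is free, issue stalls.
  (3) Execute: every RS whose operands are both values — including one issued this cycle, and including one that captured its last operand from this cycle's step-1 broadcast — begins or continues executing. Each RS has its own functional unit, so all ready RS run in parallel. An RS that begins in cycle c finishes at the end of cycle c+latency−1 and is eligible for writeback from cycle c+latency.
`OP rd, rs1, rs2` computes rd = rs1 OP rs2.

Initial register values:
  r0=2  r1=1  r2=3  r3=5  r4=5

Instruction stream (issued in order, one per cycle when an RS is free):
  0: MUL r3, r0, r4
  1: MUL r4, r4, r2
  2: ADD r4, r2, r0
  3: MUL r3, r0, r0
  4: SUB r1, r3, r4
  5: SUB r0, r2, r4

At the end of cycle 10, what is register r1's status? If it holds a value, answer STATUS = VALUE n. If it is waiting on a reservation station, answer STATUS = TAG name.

STATUS = TAG Add1

cycle 1: issue MUL r3<-Mul1 // r0:2,r1:1,r2:3,r3:Mul1,r4:5
cycle 2: issue MUL r4<-Mul2 // r0:2,r1:1,r2:3,r3:Mul1,r4:Mul2
cycle 3: issue ADD r4<-Add1 // r0:2,r1:1,r2:3,r3:Mul1,r4:Add1
cycle 4: stall // r0:2,r1:1,r2:3,r3:Mul1,r4:Add1
cycle 5: CDB Mul1=10; issue MUL r3<-Mul1 // r0:2,r1:1,r2:3,r3:Mul1,r4:Add1
cycle 6: CDB Add1=5; issue SUB r1<-Add1 // r0:2,r1:Add1,r2:3,r3:Mul1,r4:5
cycle 7: CDB Mul2=15; issue SUB r0<-Add2 // r0:Add2,r1:Add1,r2:3,r3:Mul1,r4:5
cycle 8: - // r0:Add2,r1:Add1,r2:3,r3:Mul1,r4:5
cycle 9: CDB Mul1=4 // r0:Add2,r1:Add1,r2:3,r3:4,r4:5
cycle 10: CDB Add2=-2 // r0:-2,r1:Add1,r2:3,r3:4,r4:5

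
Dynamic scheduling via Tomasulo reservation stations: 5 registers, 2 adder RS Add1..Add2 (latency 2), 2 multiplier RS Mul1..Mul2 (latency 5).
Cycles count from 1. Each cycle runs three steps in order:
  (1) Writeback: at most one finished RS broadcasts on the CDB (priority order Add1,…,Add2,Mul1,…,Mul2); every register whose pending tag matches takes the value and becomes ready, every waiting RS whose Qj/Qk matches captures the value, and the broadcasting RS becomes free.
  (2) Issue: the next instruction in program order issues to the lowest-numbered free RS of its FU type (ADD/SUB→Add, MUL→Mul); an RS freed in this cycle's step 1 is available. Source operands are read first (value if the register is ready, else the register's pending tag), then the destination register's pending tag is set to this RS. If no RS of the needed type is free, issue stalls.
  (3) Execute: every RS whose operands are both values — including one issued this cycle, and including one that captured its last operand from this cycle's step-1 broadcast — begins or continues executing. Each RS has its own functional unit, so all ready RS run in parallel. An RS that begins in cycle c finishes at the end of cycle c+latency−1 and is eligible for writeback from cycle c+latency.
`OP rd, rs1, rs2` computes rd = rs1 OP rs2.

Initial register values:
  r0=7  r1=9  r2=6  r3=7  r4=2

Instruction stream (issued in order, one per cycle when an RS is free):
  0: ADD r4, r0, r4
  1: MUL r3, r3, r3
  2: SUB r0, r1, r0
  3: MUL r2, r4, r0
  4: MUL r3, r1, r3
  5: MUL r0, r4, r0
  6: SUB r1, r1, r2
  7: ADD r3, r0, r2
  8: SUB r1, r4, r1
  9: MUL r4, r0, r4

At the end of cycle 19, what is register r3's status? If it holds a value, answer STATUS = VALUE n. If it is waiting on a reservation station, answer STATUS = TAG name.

  c1: issue ADD r4<-Add1  regs: r0:7,r1:9,r2:6,r3:7,r4:Add1
  c2: issue MUL r3<-Mul1  regs: r0:7,r1:9,r2:6,r3:Mul1,r4:Add1
  c3: CDB Add1=9; issue SUB r0<-Add1  regs: r0:Add1,r1:9,r2:6,r3:Mul1,r4:9
  c4: issue MUL r2<-Mul2  regs: r0:Add1,r1:9,r2:Mul2,r3:Mul1,r4:9
  c5: CDB Add1=2; stall  regs: r0:2,r1:9,r2:Mul2,r3:Mul1,r4:9
  c6: stall  regs: r0:2,r1:9,r2:Mul2,r3:Mul1,r4:9
  c7: CDB Mul1=49; issue MUL r3<-Mul1  regs: r0:2,r1:9,r2:Mul2,r3:Mul1,r4:9
  c8: stall  regs: r0:2,r1:9,r2:Mul2,r3:Mul1,r4:9
  c9: stall  regs: r0:2,r1:9,r2:Mul2,r3:Mul1,r4:9
  c10: CDB Mul2=18; issue MUL r0<-Mul2  regs: r0:Mul2,r1:9,r2:18,r3:Mul1,r4:9
  c11: issue SUB r1<-Add1  regs: r0:Mul2,r1:Add1,r2:18,r3:Mul1,r4:9
  c12: CDB Mul1=441; issue ADD r3<-Add2  regs: r0:Mul2,r1:Add1,r2:18,r3:Add2,r4:9
  c13: CDB Add1=-9; issue SUB r1<-Add1  regs: r0:Mul2,r1:Add1,r2:18,r3:Add2,r4:9
  c14: issue MUL r4<-Mul1  regs: r0:Mul2,r1:Add1,r2:18,r3:Add2,r4:Mul1
  c15: CDB Add1=18  regs: r0:Mul2,r1:18,r2:18,r3:Add2,r4:Mul1
  c16: CDB Mul2=18  regs: r0:18,r1:18,r2:18,r3:Add2,r4:Mul1
  c17: -  regs: r0:18,r1:18,r2:18,r3:Add2,r4:Mul1
  c18: CDB Add2=36  regs: r0:18,r1:18,r2:18,r3:36,r4:Mul1
  c19: -  regs: r0:18,r1:18,r2:18,r3:36,r4:Mul1

STATUS = VALUE 36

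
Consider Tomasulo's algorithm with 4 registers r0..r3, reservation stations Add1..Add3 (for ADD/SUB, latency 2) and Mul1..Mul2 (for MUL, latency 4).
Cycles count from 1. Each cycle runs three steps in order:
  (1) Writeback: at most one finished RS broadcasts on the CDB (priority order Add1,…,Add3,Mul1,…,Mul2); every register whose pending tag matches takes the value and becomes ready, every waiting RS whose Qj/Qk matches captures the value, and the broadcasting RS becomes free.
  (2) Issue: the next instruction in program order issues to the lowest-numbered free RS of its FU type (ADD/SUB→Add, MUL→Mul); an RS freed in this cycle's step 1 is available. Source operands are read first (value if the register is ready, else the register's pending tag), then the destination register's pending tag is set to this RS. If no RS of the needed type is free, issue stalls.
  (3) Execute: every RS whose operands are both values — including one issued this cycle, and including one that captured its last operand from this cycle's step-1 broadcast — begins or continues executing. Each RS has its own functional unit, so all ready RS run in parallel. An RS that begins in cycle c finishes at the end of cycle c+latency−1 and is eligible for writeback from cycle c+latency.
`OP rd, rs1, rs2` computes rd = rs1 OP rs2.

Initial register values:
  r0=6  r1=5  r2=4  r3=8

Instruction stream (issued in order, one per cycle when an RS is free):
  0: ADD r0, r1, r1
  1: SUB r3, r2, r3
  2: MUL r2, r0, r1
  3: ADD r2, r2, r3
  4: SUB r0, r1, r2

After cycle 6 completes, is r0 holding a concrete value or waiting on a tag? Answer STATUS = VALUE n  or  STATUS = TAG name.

cycle 1: issue ADD r0<-Add1 // r0:Add1,r1:5,r2:4,r3:8
cycle 2: issue SUB r3<-Add2 // r0:Add1,r1:5,r2:4,r3:Add2
cycle 3: CDB Add1=10; issue MUL r2<-Mul1 // r0:10,r1:5,r2:Mul1,r3:Add2
cycle 4: CDB Add2=-4; issue ADD r2<-Add1 // r0:10,r1:5,r2:Add1,r3:-4
cycle 5: issue SUB r0<-Add2 // r0:Add2,r1:5,r2:Add1,r3:-4
cycle 6: - // r0:Add2,r1:5,r2:Add1,r3:-4

STATUS = TAG Add2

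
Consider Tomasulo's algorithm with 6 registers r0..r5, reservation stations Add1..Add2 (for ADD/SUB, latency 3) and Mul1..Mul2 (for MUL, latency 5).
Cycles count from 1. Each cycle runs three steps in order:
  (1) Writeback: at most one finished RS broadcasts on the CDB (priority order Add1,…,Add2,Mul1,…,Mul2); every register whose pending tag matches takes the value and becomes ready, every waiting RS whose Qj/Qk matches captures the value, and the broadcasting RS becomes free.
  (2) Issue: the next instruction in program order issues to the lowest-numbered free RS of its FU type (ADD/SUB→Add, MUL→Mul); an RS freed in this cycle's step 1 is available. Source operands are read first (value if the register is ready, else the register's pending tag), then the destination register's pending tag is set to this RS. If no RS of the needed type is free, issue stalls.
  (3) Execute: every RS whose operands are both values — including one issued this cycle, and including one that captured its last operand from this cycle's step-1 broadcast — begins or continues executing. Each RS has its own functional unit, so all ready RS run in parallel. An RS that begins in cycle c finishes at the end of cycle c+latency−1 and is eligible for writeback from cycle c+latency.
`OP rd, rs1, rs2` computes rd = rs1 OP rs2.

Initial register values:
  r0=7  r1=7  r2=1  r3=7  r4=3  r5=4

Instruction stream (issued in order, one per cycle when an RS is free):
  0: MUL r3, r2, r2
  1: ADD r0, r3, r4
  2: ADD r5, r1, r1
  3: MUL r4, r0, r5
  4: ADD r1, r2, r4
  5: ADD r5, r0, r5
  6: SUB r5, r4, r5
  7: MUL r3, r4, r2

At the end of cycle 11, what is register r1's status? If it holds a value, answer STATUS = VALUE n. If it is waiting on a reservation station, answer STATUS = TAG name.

STATUS = TAG Add2

cycle 1: issue MUL r3<-Mul1 // r0:7,r1:7,r2:1,r3:Mul1,r4:3,r5:4
cycle 2: issue ADD r0<-Add1 // r0:Add1,r1:7,r2:1,r3:Mul1,r4:3,r5:4
cycle 3: issue ADD r5<-Add2 // r0:Add1,r1:7,r2:1,r3:Mul1,r4:3,r5:Add2
cycle 4: issue MUL r4<-Mul2 // r0:Add1,r1:7,r2:1,r3:Mul1,r4:Mul2,r5:Add2
cycle 5: stall // r0:Add1,r1:7,r2:1,r3:Mul1,r4:Mul2,r5:Add2
cycle 6: CDB Add2=14; issue ADD r1<-Add2 // r0:Add1,r1:Add2,r2:1,r3:Mul1,r4:Mul2,r5:14
cycle 7: CDB Mul1=1; stall // r0:Add1,r1:Add2,r2:1,r3:1,r4:Mul2,r5:14
cycle 8: stall // r0:Add1,r1:Add2,r2:1,r3:1,r4:Mul2,r5:14
cycle 9: stall // r0:Add1,r1:Add2,r2:1,r3:1,r4:Mul2,r5:14
cycle 10: CDB Add1=4; issue ADD r5<-Add1 // r0:4,r1:Add2,r2:1,r3:1,r4:Mul2,r5:Add1
cycle 11: stall // r0:4,r1:Add2,r2:1,r3:1,r4:Mul2,r5:Add1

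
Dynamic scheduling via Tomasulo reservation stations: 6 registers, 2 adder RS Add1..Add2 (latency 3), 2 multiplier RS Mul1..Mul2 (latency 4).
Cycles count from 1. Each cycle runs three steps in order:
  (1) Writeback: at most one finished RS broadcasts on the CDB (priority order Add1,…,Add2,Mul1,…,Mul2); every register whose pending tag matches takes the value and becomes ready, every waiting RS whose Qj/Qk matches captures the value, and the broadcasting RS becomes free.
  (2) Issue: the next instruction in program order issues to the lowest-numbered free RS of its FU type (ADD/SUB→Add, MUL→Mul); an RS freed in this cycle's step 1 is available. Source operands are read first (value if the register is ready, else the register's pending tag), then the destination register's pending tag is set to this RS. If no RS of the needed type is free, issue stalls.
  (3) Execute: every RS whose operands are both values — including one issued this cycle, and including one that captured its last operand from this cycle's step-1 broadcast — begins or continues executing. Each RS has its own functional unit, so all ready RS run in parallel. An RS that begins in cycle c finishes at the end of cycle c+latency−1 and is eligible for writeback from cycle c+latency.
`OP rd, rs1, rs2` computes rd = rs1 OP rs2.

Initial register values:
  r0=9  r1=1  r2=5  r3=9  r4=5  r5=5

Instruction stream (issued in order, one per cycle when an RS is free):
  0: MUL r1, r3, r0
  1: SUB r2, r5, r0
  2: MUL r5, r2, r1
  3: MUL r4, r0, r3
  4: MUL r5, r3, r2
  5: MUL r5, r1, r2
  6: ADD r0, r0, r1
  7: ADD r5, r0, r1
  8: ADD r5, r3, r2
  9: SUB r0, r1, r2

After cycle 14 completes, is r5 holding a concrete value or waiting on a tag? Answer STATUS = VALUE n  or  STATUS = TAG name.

STATUS = TAG Add2

  c1: issue MUL r1<-Mul1  regs: r0:9,r1:Mul1,r2:5,r3:9,r4:5,r5:5
  c2: issue SUB r2<-Add1  regs: r0:9,r1:Mul1,r2:Add1,r3:9,r4:5,r5:5
  c3: issue MUL r5<-Mul2  regs: r0:9,r1:Mul1,r2:Add1,r3:9,r4:5,r5:Mul2
  c4: stall  regs: r0:9,r1:Mul1,r2:Add1,r3:9,r4:5,r5:Mul2
  c5: CDB Add1=-4; stall  regs: r0:9,r1:Mul1,r2:-4,r3:9,r4:5,r5:Mul2
  c6: CDB Mul1=81; issue MUL r4<-Mul1  regs: r0:9,r1:81,r2:-4,r3:9,r4:Mul1,r5:Mul2
  c7: stall  regs: r0:9,r1:81,r2:-4,r3:9,r4:Mul1,r5:Mul2
  c8: stall  regs: r0:9,r1:81,r2:-4,r3:9,r4:Mul1,r5:Mul2
  c9: stall  regs: r0:9,r1:81,r2:-4,r3:9,r4:Mul1,r5:Mul2
  c10: CDB Mul1=81; issue MUL r5<-Mul1  regs: r0:9,r1:81,r2:-4,r3:9,r4:81,r5:Mul1
  c11: CDB Mul2=-324; issue MUL r5<-Mul2  regs: r0:9,r1:81,r2:-4,r3:9,r4:81,r5:Mul2
  c12: issue ADD r0<-Add1  regs: r0:Add1,r1:81,r2:-4,r3:9,r4:81,r5:Mul2
  c13: issue ADD r5<-Add2  regs: r0:Add1,r1:81,r2:-4,r3:9,r4:81,r5:Add2
  c14: CDB Mul1=-36; stall  regs: r0:Add1,r1:81,r2:-4,r3:9,r4:81,r5:Add2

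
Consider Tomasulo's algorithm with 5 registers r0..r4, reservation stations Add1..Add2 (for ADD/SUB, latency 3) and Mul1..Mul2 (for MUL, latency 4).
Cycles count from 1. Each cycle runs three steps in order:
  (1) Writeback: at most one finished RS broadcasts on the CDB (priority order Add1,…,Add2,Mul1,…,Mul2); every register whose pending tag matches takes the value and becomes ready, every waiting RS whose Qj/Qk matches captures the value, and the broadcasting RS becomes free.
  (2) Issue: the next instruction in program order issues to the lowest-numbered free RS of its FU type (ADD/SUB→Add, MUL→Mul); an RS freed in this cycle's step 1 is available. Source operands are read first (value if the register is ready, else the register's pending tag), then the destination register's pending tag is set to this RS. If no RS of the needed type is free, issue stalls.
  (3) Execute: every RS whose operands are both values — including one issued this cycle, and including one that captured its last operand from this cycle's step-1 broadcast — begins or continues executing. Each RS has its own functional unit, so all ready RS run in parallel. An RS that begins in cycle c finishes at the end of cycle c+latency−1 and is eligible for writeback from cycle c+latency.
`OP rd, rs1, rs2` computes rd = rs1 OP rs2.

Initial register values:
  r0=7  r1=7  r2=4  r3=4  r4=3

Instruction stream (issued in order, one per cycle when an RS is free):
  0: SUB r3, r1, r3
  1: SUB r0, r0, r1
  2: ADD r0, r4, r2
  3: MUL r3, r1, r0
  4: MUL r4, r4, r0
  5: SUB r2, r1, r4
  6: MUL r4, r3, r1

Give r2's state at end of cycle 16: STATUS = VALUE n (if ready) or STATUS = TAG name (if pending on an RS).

cycle 1: issue SUB r3<-Add1 // r0:7,r1:7,r2:4,r3:Add1,r4:3
cycle 2: issue SUB r0<-Add2 // r0:Add2,r1:7,r2:4,r3:Add1,r4:3
cycle 3: stall // r0:Add2,r1:7,r2:4,r3:Add1,r4:3
cycle 4: CDB Add1=3; issue ADD r0<-Add1 // r0:Add1,r1:7,r2:4,r3:3,r4:3
cycle 5: CDB Add2=0; issue MUL r3<-Mul1 // r0:Add1,r1:7,r2:4,r3:Mul1,r4:3
cycle 6: issue MUL r4<-Mul2 // r0:Add1,r1:7,r2:4,r3:Mul1,r4:Mul2
cycle 7: CDB Add1=7; issue SUB r2<-Add1 // r0:7,r1:7,r2:Add1,r3:Mul1,r4:Mul2
cycle 8: stall // r0:7,r1:7,r2:Add1,r3:Mul1,r4:Mul2
cycle 9: stall // r0:7,r1:7,r2:Add1,r3:Mul1,r4:Mul2
cycle 10: stall // r0:7,r1:7,r2:Add1,r3:Mul1,r4:Mul2
cycle 11: CDB Mul1=49; issue MUL r4<-Mul1 // r0:7,r1:7,r2:Add1,r3:49,r4:Mul1
cycle 12: CDB Mul2=21 // r0:7,r1:7,r2:Add1,r3:49,r4:Mul1
cycle 13: - // r0:7,r1:7,r2:Add1,r3:49,r4:Mul1
cycle 14: - // r0:7,r1:7,r2:Add1,r3:49,r4:Mul1
cycle 15: CDB Add1=-14 // r0:7,r1:7,r2:-14,r3:49,r4:Mul1
cycle 16: CDB Mul1=343 // r0:7,r1:7,r2:-14,r3:49,r4:343

STATUS = VALUE -14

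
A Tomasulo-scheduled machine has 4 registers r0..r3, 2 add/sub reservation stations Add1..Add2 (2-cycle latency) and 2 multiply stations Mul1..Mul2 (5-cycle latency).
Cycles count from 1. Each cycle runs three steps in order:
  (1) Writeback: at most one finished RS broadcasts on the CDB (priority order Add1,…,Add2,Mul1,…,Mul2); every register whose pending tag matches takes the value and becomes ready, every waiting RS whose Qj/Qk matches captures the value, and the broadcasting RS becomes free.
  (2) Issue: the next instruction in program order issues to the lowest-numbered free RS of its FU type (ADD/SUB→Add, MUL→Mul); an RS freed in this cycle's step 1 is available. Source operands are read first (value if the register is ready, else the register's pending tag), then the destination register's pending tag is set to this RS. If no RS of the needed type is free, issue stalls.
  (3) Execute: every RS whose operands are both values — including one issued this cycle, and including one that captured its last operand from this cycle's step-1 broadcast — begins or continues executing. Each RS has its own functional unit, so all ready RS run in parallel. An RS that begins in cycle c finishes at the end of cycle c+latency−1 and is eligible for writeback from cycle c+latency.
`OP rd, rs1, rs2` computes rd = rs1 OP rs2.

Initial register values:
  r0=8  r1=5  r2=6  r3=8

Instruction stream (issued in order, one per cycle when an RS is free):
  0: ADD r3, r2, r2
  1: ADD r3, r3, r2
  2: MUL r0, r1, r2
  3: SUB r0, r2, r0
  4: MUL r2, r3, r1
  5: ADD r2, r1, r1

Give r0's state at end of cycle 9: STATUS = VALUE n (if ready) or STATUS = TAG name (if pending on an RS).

STATUS = TAG Add1

c1: issue ADD r3<-Add1 | r0:8,r1:5,r2:6,r3:Add1
c2: issue ADD r3<-Add2 | r0:8,r1:5,r2:6,r3:Add2
c3: CDB Add1=12; issue MUL r0<-Mul1 | r0:Mul1,r1:5,r2:6,r3:Add2
c4: issue SUB r0<-Add1 | r0:Add1,r1:5,r2:6,r3:Add2
c5: CDB Add2=18; issue MUL r2<-Mul2 | r0:Add1,r1:5,r2:Mul2,r3:18
c6: issue ADD r2<-Add2 | r0:Add1,r1:5,r2:Add2,r3:18
c7: - | r0:Add1,r1:5,r2:Add2,r3:18
c8: CDB Add2=10 | r0:Add1,r1:5,r2:10,r3:18
c9: CDB Mul1=30 | r0:Add1,r1:5,r2:10,r3:18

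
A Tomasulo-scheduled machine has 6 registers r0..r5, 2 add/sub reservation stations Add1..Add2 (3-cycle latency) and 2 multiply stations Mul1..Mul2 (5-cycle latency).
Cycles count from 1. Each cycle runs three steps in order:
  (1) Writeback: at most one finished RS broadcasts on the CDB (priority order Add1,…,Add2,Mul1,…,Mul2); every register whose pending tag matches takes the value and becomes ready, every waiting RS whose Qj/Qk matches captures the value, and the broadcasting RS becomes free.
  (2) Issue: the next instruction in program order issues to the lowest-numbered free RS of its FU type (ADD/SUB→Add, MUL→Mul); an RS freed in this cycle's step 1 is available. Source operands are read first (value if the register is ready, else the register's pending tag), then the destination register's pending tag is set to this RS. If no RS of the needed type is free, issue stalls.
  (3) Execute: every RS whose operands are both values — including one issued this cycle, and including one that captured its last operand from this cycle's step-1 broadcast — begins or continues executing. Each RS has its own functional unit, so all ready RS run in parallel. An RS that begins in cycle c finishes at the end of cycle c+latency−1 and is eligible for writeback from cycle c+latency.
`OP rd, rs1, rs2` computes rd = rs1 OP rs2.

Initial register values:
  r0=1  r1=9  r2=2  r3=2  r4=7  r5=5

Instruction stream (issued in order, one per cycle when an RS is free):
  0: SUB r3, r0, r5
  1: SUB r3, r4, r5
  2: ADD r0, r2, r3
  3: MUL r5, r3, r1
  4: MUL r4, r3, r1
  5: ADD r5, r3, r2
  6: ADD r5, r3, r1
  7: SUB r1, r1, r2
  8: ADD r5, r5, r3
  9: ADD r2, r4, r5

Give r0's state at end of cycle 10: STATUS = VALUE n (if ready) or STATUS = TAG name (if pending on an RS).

STATUS = VALUE 4

c1: issue SUB r3<-Add1 | r0:1,r1:9,r2:2,r3:Add1,r4:7,r5:5
c2: issue SUB r3<-Add2 | r0:1,r1:9,r2:2,r3:Add2,r4:7,r5:5
c3: stall | r0:1,r1:9,r2:2,r3:Add2,r4:7,r5:5
c4: CDB Add1=-4; issue ADD r0<-Add1 | r0:Add1,r1:9,r2:2,r3:Add2,r4:7,r5:5
c5: CDB Add2=2; issue MUL r5<-Mul1 | r0:Add1,r1:9,r2:2,r3:2,r4:7,r5:Mul1
c6: issue MUL r4<-Mul2 | r0:Add1,r1:9,r2:2,r3:2,r4:Mul2,r5:Mul1
c7: issue ADD r5<-Add2 | r0:Add1,r1:9,r2:2,r3:2,r4:Mul2,r5:Add2
c8: CDB Add1=4; issue ADD r5<-Add1 | r0:4,r1:9,r2:2,r3:2,r4:Mul2,r5:Add1
c9: stall | r0:4,r1:9,r2:2,r3:2,r4:Mul2,r5:Add1
c10: CDB Add2=4; issue SUB r1<-Add2 | r0:4,r1:Add2,r2:2,r3:2,r4:Mul2,r5:Add1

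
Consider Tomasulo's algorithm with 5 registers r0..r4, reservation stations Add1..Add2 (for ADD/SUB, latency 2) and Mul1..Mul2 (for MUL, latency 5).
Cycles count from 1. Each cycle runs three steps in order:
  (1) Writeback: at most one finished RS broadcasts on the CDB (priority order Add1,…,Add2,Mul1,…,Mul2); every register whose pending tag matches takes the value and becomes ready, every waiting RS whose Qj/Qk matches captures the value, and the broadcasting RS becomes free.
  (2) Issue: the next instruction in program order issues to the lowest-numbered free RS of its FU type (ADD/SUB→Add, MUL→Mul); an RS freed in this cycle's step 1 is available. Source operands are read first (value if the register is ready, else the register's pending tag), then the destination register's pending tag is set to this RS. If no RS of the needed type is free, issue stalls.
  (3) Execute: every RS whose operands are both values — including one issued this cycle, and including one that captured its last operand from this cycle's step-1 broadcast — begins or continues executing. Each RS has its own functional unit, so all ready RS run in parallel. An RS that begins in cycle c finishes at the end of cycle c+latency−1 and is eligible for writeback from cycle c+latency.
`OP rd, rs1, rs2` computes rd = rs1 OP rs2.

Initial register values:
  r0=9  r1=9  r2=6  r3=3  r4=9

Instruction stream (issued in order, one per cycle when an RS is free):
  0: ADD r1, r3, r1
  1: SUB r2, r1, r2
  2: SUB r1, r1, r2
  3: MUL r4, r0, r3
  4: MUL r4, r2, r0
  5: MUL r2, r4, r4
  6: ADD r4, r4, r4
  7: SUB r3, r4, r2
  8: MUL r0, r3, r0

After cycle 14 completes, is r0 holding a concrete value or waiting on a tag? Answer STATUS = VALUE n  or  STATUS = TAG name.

  c1: issue ADD r1<-Add1  regs: r0:9,r1:Add1,r2:6,r3:3,r4:9
  c2: issue SUB r2<-Add2  regs: r0:9,r1:Add1,r2:Add2,r3:3,r4:9
  c3: CDB Add1=12; issue SUB r1<-Add1  regs: r0:9,r1:Add1,r2:Add2,r3:3,r4:9
  c4: issue MUL r4<-Mul1  regs: r0:9,r1:Add1,r2:Add2,r3:3,r4:Mul1
  c5: CDB Add2=6; issue MUL r4<-Mul2  regs: r0:9,r1:Add1,r2:6,r3:3,r4:Mul2
  c6: stall  regs: r0:9,r1:Add1,r2:6,r3:3,r4:Mul2
  c7: CDB Add1=6; stall  regs: r0:9,r1:6,r2:6,r3:3,r4:Mul2
  c8: stall  regs: r0:9,r1:6,r2:6,r3:3,r4:Mul2
  c9: CDB Mul1=27; issue MUL r2<-Mul1  regs: r0:9,r1:6,r2:Mul1,r3:3,r4:Mul2
  c10: CDB Mul2=54; issue ADD r4<-Add1  regs: r0:9,r1:6,r2:Mul1,r3:3,r4:Add1
  c11: issue SUB r3<-Add2  regs: r0:9,r1:6,r2:Mul1,r3:Add2,r4:Add1
  c12: CDB Add1=108; issue MUL r0<-Mul2  regs: r0:Mul2,r1:6,r2:Mul1,r3:Add2,r4:108
  c13: -  regs: r0:Mul2,r1:6,r2:Mul1,r3:Add2,r4:108
  c14: -  regs: r0:Mul2,r1:6,r2:Mul1,r3:Add2,r4:108

STATUS = TAG Mul2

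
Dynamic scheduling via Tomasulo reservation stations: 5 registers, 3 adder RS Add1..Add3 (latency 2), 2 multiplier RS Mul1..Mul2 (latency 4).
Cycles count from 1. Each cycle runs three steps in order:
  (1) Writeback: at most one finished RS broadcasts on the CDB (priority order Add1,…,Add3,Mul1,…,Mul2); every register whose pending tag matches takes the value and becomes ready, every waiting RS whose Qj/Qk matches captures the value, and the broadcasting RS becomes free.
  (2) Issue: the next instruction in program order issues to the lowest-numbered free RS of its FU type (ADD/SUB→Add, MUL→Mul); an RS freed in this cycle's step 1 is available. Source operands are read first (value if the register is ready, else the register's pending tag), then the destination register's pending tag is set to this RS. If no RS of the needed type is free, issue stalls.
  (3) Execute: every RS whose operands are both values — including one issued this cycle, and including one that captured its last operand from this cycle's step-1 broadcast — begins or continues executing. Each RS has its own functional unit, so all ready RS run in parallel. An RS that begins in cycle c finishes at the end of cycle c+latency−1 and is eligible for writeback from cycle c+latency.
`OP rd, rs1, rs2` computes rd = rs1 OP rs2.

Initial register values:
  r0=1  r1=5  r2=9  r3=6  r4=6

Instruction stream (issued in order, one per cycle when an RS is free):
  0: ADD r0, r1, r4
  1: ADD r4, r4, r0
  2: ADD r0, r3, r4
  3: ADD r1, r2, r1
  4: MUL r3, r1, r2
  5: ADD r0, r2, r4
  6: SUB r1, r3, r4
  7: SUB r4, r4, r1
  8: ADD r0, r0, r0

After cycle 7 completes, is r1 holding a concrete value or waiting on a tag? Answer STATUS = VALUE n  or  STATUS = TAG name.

  c1: issue ADD r0<-Add1  regs: r0:Add1,r1:5,r2:9,r3:6,r4:6
  c2: issue ADD r4<-Add2  regs: r0:Add1,r1:5,r2:9,r3:6,r4:Add2
  c3: CDB Add1=11; issue ADD r0<-Add1  regs: r0:Add1,r1:5,r2:9,r3:6,r4:Add2
  c4: issue ADD r1<-Add3  regs: r0:Add1,r1:Add3,r2:9,r3:6,r4:Add2
  c5: CDB Add2=17; issue MUL r3<-Mul1  regs: r0:Add1,r1:Add3,r2:9,r3:Mul1,r4:17
  c6: CDB Add3=14; issue ADD r0<-Add2  regs: r0:Add2,r1:14,r2:9,r3:Mul1,r4:17
  c7: CDB Add1=23; issue SUB r1<-Add1  regs: r0:Add2,r1:Add1,r2:9,r3:Mul1,r4:17

STATUS = TAG Add1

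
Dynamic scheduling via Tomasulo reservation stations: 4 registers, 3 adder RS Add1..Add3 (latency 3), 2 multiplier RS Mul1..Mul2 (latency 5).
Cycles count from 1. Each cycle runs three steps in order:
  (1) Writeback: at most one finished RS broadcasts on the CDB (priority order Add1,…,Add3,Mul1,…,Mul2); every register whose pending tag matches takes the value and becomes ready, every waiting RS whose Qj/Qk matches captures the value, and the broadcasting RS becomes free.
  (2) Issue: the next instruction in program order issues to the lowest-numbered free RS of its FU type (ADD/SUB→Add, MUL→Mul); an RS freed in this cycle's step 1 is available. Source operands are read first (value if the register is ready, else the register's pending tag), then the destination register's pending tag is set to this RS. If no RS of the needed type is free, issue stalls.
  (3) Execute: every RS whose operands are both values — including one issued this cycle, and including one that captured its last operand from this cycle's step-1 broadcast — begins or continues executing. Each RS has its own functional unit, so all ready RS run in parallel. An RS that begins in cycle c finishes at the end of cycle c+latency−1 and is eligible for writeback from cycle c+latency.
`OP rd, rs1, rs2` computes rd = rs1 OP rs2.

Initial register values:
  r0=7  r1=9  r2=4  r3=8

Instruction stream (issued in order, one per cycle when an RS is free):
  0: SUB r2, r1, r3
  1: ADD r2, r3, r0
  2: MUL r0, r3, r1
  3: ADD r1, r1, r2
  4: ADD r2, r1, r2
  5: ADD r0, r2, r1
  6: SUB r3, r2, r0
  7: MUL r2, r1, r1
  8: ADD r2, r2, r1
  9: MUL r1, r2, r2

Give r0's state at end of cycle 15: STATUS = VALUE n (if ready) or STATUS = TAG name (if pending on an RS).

cycle 1: issue SUB r2<-Add1 // r0:7,r1:9,r2:Add1,r3:8
cycle 2: issue ADD r2<-Add2 // r0:7,r1:9,r2:Add2,r3:8
cycle 3: issue MUL r0<-Mul1 // r0:Mul1,r1:9,r2:Add2,r3:8
cycle 4: CDB Add1=1; issue ADD r1<-Add1 // r0:Mul1,r1:Add1,r2:Add2,r3:8
cycle 5: CDB Add2=15; issue ADD r2<-Add2 // r0:Mul1,r1:Add1,r2:Add2,r3:8
cycle 6: issue ADD r0<-Add3 // r0:Add3,r1:Add1,r2:Add2,r3:8
cycle 7: stall // r0:Add3,r1:Add1,r2:Add2,r3:8
cycle 8: CDB Add1=24; issue SUB r3<-Add1 // r0:Add3,r1:24,r2:Add2,r3:Add1
cycle 9: CDB Mul1=72; issue MUL r2<-Mul1 // r0:Add3,r1:24,r2:Mul1,r3:Add1
cycle 10: stall // r0:Add3,r1:24,r2:Mul1,r3:Add1
cycle 11: CDB Add2=39; issue ADD r2<-Add2 // r0:Add3,r1:24,r2:Add2,r3:Add1
cycle 12: issue MUL r1<-Mul2 // r0:Add3,r1:Mul2,r2:Add2,r3:Add1
cycle 13: - // r0:Add3,r1:Mul2,r2:Add2,r3:Add1
cycle 14: CDB Add3=63 // r0:63,r1:Mul2,r2:Add2,r3:Add1
cycle 15: CDB Mul1=576 // r0:63,r1:Mul2,r2:Add2,r3:Add1

STATUS = VALUE 63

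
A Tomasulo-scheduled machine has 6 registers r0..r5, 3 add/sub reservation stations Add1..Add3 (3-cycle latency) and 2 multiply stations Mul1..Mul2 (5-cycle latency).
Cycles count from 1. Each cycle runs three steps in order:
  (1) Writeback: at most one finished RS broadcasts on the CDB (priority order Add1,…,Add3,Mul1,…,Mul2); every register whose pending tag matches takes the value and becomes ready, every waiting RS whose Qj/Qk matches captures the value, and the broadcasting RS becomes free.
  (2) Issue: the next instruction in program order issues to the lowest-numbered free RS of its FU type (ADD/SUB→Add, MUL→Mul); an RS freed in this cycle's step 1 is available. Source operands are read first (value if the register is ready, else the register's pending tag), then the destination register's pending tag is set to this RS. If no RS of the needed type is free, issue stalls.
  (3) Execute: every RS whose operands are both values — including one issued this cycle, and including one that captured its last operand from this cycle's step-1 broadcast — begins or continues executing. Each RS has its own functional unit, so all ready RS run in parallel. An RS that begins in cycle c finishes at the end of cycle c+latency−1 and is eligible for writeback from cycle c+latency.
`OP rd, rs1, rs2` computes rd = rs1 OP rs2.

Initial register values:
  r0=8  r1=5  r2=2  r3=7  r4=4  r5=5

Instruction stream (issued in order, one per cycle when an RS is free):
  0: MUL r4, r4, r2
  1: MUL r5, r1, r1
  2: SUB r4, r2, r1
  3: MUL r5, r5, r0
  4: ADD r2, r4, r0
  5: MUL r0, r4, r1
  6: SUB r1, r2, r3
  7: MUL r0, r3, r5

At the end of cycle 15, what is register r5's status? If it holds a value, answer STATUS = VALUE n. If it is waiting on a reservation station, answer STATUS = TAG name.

  c1: issue MUL r4<-Mul1  regs: r0:8,r1:5,r2:2,r3:7,r4:Mul1,r5:5
  c2: issue MUL r5<-Mul2  regs: r0:8,r1:5,r2:2,r3:7,r4:Mul1,r5:Mul2
  c3: issue SUB r4<-Add1  regs: r0:8,r1:5,r2:2,r3:7,r4:Add1,r5:Mul2
  c4: stall  regs: r0:8,r1:5,r2:2,r3:7,r4:Add1,r5:Mul2
  c5: stall  regs: r0:8,r1:5,r2:2,r3:7,r4:Add1,r5:Mul2
  c6: CDB Add1=-3; stall  regs: r0:8,r1:5,r2:2,r3:7,r4:-3,r5:Mul2
  c7: CDB Mul1=8; issue MUL r5<-Mul1  regs: r0:8,r1:5,r2:2,r3:7,r4:-3,r5:Mul1
  c8: CDB Mul2=25; issue ADD r2<-Add1  regs: r0:8,r1:5,r2:Add1,r3:7,r4:-3,r5:Mul1
  c9: issue MUL r0<-Mul2  regs: r0:Mul2,r1:5,r2:Add1,r3:7,r4:-3,r5:Mul1
  c10: issue SUB r1<-Add2  regs: r0:Mul2,r1:Add2,r2:Add1,r3:7,r4:-3,r5:Mul1
  c11: CDB Add1=5; stall  regs: r0:Mul2,r1:Add2,r2:5,r3:7,r4:-3,r5:Mul1
  c12: stall  regs: r0:Mul2,r1:Add2,r2:5,r3:7,r4:-3,r5:Mul1
  c13: CDB Mul1=200; issue MUL r0<-Mul1  regs: r0:Mul1,r1:Add2,r2:5,r3:7,r4:-3,r5:200
  c14: CDB Add2=-2  regs: r0:Mul1,r1:-2,r2:5,r3:7,r4:-3,r5:200
  c15: CDB Mul2=-15  regs: r0:Mul1,r1:-2,r2:5,r3:7,r4:-3,r5:200

STATUS = VALUE 200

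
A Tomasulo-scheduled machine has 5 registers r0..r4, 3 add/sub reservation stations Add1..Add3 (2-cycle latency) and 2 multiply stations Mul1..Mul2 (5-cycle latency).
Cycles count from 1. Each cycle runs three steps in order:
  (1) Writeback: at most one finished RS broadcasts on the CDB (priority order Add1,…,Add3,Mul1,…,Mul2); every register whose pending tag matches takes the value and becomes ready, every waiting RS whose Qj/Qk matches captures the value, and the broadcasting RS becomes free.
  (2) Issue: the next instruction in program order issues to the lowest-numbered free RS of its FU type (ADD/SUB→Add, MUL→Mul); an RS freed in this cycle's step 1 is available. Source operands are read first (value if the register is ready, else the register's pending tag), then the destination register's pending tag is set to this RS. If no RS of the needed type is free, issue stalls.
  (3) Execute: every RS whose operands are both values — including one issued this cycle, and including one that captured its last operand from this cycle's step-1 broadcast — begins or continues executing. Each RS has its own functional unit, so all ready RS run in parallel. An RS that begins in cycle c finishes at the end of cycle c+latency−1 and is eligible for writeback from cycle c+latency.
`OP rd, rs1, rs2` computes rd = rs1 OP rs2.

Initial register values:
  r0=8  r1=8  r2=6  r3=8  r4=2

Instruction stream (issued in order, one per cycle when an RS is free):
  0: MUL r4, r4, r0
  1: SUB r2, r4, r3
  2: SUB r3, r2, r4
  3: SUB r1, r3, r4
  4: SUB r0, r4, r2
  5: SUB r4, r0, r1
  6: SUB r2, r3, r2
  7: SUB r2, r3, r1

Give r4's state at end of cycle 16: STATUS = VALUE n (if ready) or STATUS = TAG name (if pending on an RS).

  c1: issue MUL r4<-Mul1  regs: r0:8,r1:8,r2:6,r3:8,r4:Mul1
  c2: issue SUB r2<-Add1  regs: r0:8,r1:8,r2:Add1,r3:8,r4:Mul1
  c3: issue SUB r3<-Add2  regs: r0:8,r1:8,r2:Add1,r3:Add2,r4:Mul1
  c4: issue SUB r1<-Add3  regs: r0:8,r1:Add3,r2:Add1,r3:Add2,r4:Mul1
  c5: stall  regs: r0:8,r1:Add3,r2:Add1,r3:Add2,r4:Mul1
  c6: CDB Mul1=16; stall  regs: r0:8,r1:Add3,r2:Add1,r3:Add2,r4:16
  c7: stall  regs: r0:8,r1:Add3,r2:Add1,r3:Add2,r4:16
  c8: CDB Add1=8; issue SUB r0<-Add1  regs: r0:Add1,r1:Add3,r2:8,r3:Add2,r4:16
  c9: stall  regs: r0:Add1,r1:Add3,r2:8,r3:Add2,r4:16
  c10: CDB Add1=8; issue SUB r4<-Add1  regs: r0:8,r1:Add3,r2:8,r3:Add2,r4:Add1
  c11: CDB Add2=-8; issue SUB r2<-Add2  regs: r0:8,r1:Add3,r2:Add2,r3:-8,r4:Add1
  c12: stall  regs: r0:8,r1:Add3,r2:Add2,r3:-8,r4:Add1
  c13: CDB Add2=-16; issue SUB r2<-Add2  regs: r0:8,r1:Add3,r2:Add2,r3:-8,r4:Add1
  c14: CDB Add3=-24  regs: r0:8,r1:-24,r2:Add2,r3:-8,r4:Add1
  c15: -  regs: r0:8,r1:-24,r2:Add2,r3:-8,r4:Add1
  c16: CDB Add1=32  regs: r0:8,r1:-24,r2:Add2,r3:-8,r4:32

STATUS = VALUE 32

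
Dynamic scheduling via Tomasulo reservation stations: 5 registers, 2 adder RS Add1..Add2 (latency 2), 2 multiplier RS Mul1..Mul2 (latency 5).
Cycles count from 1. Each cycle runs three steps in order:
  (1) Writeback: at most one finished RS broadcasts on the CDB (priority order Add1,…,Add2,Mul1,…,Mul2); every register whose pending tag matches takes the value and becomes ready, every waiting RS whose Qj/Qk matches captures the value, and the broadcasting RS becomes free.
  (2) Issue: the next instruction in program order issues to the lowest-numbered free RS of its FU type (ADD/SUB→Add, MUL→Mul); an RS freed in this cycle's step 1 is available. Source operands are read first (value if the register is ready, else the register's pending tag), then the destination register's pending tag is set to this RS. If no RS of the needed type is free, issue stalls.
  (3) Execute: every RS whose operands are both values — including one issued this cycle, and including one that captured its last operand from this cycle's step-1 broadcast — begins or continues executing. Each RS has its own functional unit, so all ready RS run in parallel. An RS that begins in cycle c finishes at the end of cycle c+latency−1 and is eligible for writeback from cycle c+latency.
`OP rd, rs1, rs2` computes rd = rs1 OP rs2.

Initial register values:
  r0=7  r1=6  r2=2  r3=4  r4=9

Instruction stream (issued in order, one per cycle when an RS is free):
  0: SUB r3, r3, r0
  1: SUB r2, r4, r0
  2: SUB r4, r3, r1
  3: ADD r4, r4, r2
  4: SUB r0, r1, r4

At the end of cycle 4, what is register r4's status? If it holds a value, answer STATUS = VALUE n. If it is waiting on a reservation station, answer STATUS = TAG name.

STATUS = TAG Add2

c1: issue SUB r3<-Add1 | r0:7,r1:6,r2:2,r3:Add1,r4:9
c2: issue SUB r2<-Add2 | r0:7,r1:6,r2:Add2,r3:Add1,r4:9
c3: CDB Add1=-3; issue SUB r4<-Add1 | r0:7,r1:6,r2:Add2,r3:-3,r4:Add1
c4: CDB Add2=2; issue ADD r4<-Add2 | r0:7,r1:6,r2:2,r3:-3,r4:Add2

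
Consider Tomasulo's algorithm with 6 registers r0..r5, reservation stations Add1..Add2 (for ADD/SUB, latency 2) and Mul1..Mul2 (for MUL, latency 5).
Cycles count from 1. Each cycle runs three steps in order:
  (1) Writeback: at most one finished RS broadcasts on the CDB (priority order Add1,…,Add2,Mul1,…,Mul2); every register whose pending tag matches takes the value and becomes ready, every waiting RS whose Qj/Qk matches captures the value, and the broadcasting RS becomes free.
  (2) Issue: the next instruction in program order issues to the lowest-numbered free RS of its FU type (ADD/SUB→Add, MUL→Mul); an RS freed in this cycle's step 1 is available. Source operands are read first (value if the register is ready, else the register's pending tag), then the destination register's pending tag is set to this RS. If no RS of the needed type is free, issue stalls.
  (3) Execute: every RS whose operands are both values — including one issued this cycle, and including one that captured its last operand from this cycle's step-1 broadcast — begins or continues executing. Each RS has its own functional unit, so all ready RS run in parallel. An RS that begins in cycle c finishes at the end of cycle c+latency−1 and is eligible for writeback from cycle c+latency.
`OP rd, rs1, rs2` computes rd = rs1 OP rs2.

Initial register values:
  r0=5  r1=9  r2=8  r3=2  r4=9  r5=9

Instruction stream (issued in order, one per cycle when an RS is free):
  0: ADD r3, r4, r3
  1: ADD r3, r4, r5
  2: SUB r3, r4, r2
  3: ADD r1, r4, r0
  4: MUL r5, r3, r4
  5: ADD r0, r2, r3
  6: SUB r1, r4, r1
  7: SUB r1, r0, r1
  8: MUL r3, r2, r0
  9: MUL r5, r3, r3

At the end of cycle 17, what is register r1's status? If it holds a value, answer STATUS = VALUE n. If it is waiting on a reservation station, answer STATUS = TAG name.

STATUS = VALUE 14

  c1: issue ADD r3<-Add1  regs: r0:5,r1:9,r2:8,r3:Add1,r4:9,r5:9
  c2: issue ADD r3<-Add2  regs: r0:5,r1:9,r2:8,r3:Add2,r4:9,r5:9
  c3: CDB Add1=11; issue SUB r3<-Add1  regs: r0:5,r1:9,r2:8,r3:Add1,r4:9,r5:9
  c4: CDB Add2=18; issue ADD r1<-Add2  regs: r0:5,r1:Add2,r2:8,r3:Add1,r4:9,r5:9
  c5: CDB Add1=1; issue MUL r5<-Mul1  regs: r0:5,r1:Add2,r2:8,r3:1,r4:9,r5:Mul1
  c6: CDB Add2=14; issue ADD r0<-Add1  regs: r0:Add1,r1:14,r2:8,r3:1,r4:9,r5:Mul1
  c7: issue SUB r1<-Add2  regs: r0:Add1,r1:Add2,r2:8,r3:1,r4:9,r5:Mul1
  c8: CDB Add1=9; issue SUB r1<-Add1  regs: r0:9,r1:Add1,r2:8,r3:1,r4:9,r5:Mul1
  c9: CDB Add2=-5; issue MUL r3<-Mul2  regs: r0:9,r1:Add1,r2:8,r3:Mul2,r4:9,r5:Mul1
  c10: CDB Mul1=9; issue MUL r5<-Mul1  regs: r0:9,r1:Add1,r2:8,r3:Mul2,r4:9,r5:Mul1
  c11: CDB Add1=14  regs: r0:9,r1:14,r2:8,r3:Mul2,r4:9,r5:Mul1
  c12: -  regs: r0:9,r1:14,r2:8,r3:Mul2,r4:9,r5:Mul1
  c13: -  regs: r0:9,r1:14,r2:8,r3:Mul2,r4:9,r5:Mul1
  c14: CDB Mul2=72  regs: r0:9,r1:14,r2:8,r3:72,r4:9,r5:Mul1
  c15: -  regs: r0:9,r1:14,r2:8,r3:72,r4:9,r5:Mul1
  c16: -  regs: r0:9,r1:14,r2:8,r3:72,r4:9,r5:Mul1
  c17: -  regs: r0:9,r1:14,r2:8,r3:72,r4:9,r5:Mul1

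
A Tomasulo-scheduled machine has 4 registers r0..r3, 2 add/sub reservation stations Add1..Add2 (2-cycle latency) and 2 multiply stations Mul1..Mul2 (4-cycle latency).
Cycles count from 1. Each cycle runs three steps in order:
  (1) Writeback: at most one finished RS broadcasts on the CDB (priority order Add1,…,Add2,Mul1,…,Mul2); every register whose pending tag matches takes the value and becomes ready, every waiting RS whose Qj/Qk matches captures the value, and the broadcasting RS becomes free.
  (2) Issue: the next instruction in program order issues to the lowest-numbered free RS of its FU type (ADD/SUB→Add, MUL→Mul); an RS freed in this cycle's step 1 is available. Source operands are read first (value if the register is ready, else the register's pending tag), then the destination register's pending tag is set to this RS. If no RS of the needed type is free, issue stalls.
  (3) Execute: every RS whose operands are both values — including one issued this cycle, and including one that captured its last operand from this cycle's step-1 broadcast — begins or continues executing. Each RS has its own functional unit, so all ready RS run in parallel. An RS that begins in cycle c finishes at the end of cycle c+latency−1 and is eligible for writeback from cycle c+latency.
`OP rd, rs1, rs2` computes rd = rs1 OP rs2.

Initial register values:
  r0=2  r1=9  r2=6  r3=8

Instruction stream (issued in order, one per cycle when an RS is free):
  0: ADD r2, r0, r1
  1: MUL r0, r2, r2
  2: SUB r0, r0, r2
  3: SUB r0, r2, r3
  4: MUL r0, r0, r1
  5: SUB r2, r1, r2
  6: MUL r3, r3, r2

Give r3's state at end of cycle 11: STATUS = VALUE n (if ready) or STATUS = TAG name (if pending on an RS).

c1: issue ADD r2<-Add1 | r0:2,r1:9,r2:Add1,r3:8
c2: issue MUL r0<-Mul1 | r0:Mul1,r1:9,r2:Add1,r3:8
c3: CDB Add1=11; issue SUB r0<-Add1 | r0:Add1,r1:9,r2:11,r3:8
c4: issue SUB r0<-Add2 | r0:Add2,r1:9,r2:11,r3:8
c5: issue MUL r0<-Mul2 | r0:Mul2,r1:9,r2:11,r3:8
c6: CDB Add2=3; issue SUB r2<-Add2 | r0:Mul2,r1:9,r2:Add2,r3:8
c7: CDB Mul1=121; issue MUL r3<-Mul1 | r0:Mul2,r1:9,r2:Add2,r3:Mul1
c8: CDB Add2=-2 | r0:Mul2,r1:9,r2:-2,r3:Mul1
c9: CDB Add1=110 | r0:Mul2,r1:9,r2:-2,r3:Mul1
c10: CDB Mul2=27 | r0:27,r1:9,r2:-2,r3:Mul1
c11: - | r0:27,r1:9,r2:-2,r3:Mul1

STATUS = TAG Mul1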